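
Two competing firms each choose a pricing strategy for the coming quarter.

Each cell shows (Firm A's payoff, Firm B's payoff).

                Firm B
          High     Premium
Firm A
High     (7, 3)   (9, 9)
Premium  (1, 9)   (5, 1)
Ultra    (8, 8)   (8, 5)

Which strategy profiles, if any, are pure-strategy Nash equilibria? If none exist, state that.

The pure Nash equilibria are (High, Premium), (Ultra, High).

Firm A against High: payoffs 7, 1, 8 → best response Ultra.
Firm A against Premium: payoffs 9, 5, 8 → best response High.
Firm B against High: payoffs 3, 9 → best response Premium.
Firm B against Premium: payoffs 9, 1 → best response High.
Firm B against Ultra: payoffs 8, 5 → best response High.
Mutual best responses: (High, Premium); (Ultra, High).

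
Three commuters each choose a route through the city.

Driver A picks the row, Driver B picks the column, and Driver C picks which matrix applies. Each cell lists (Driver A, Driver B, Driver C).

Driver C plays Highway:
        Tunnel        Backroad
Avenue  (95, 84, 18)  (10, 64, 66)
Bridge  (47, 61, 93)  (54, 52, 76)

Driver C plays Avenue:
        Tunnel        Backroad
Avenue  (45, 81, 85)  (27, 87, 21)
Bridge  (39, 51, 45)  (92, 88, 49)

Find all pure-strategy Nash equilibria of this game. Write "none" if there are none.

Driver A against (Tunnel, Highway): payoffs 95, 47 → best response Avenue.
Driver A against (Tunnel, Avenue): payoffs 45, 39 → best response Avenue.
Driver A against (Backroad, Highway): payoffs 10, 54 → best response Bridge.
Driver A against (Backroad, Avenue): payoffs 27, 92 → best response Bridge.
Driver B against (Avenue, Highway): payoffs 84, 64 → best response Tunnel.
Driver B against (Avenue, Avenue): payoffs 81, 87 → best response Backroad.
Driver B against (Bridge, Highway): payoffs 61, 52 → best response Tunnel.
Driver B against (Bridge, Avenue): payoffs 51, 88 → best response Backroad.
Driver C against (Avenue, Tunnel): payoffs 18, 85 → best response Avenue.
Driver C against (Avenue, Backroad): payoffs 66, 21 → best response Highway.
Driver C against (Bridge, Tunnel): payoffs 93, 45 → best response Highway.
Driver C against (Bridge, Backroad): payoffs 76, 49 → best response Highway.
No profile is a mutual best response for all players.

none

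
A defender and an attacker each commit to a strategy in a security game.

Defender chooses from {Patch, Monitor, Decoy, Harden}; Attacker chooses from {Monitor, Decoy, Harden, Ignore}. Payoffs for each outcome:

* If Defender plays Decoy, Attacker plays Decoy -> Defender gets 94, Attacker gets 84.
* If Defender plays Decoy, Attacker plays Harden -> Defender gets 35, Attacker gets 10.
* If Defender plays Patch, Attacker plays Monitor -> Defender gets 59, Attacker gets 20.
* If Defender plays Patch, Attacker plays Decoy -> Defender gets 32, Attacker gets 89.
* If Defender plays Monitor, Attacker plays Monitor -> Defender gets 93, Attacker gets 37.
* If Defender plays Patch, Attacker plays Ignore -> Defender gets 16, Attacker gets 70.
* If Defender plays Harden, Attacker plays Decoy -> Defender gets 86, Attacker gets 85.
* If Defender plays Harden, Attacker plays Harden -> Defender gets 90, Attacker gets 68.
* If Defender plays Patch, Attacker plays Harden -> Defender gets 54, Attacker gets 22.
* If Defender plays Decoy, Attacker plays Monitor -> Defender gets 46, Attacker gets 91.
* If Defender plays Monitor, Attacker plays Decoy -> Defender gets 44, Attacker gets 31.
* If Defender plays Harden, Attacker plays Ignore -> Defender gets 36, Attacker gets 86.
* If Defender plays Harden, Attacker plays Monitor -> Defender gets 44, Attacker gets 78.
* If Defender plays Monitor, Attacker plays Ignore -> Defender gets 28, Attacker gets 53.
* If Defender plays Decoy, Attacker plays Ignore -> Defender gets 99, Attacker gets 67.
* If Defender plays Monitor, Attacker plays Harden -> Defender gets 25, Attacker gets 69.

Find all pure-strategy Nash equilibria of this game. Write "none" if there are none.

none

Mark each player's best response to every combination of opponents' strategies; a profile where every player is best-responding is a pure Nash equilibrium.
Defender against Monitor: payoffs 59, 93, 46, 44 → best response Monitor.
Defender against Decoy: payoffs 32, 44, 94, 86 → best response Decoy.
Defender against Harden: payoffs 54, 25, 35, 90 → best response Harden.
Defender against Ignore: payoffs 16, 28, 99, 36 → best response Decoy.
Attacker against Patch: payoffs 20, 89, 22, 70 → best response Decoy.
Attacker against Monitor: payoffs 37, 31, 69, 53 → best response Harden.
Attacker against Decoy: payoffs 91, 84, 10, 67 → best response Monitor.
Attacker against Harden: payoffs 78, 85, 68, 86 → best response Ignore.
No profile is a mutual best response for all players.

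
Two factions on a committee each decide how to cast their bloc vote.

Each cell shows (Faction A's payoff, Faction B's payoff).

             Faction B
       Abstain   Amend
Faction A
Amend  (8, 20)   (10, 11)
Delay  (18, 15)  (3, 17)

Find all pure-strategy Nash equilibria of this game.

This game has no pure Nash equilibrium.

Faction A against Abstain: payoffs 8, 18 → best response Delay.
Faction A against Amend: payoffs 10, 3 → best response Amend.
Faction B against Amend: payoffs 20, 11 → best response Abstain.
Faction B against Delay: payoffs 15, 17 → best response Amend.
No profile is a mutual best response for all players.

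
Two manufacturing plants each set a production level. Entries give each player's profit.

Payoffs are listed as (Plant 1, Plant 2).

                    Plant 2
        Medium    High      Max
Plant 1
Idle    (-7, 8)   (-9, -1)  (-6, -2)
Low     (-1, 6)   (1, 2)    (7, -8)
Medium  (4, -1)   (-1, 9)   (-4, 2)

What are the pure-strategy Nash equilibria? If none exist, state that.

No pure-strategy Nash equilibrium.

For each player, find the best response to each opponent profile; mutual best responses are the pure NE.
Plant 1 against Medium: payoffs -7, -1, 4 → best response Medium.
Plant 1 against High: payoffs -9, 1, -1 → best response Low.
Plant 1 against Max: payoffs -6, 7, -4 → best response Low.
Plant 2 against Idle: payoffs 8, -1, -2 → best response Medium.
Plant 2 against Low: payoffs 6, 2, -8 → best response Medium.
Plant 2 against Medium: payoffs -1, 9, 2 → best response High.
No profile is a mutual best response for all players.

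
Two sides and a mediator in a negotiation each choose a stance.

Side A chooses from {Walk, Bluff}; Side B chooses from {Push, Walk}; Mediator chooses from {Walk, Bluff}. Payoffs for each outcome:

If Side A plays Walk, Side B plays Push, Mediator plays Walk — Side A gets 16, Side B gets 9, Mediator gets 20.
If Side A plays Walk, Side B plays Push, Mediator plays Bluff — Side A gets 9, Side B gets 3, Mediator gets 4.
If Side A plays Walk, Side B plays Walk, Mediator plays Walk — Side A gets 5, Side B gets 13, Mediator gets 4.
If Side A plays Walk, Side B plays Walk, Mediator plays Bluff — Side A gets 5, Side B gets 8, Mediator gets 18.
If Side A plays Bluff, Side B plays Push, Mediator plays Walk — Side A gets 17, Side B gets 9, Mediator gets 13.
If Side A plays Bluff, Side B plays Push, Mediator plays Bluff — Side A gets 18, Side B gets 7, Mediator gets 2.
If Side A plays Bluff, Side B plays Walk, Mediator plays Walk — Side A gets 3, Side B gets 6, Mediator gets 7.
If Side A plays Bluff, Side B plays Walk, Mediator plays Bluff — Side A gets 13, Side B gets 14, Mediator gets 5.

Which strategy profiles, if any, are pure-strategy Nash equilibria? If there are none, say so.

(Bluff, Push, Walk)

Check each profile: it is a Nash equilibrium iff no player can strictly gain by switching unilaterally.
(Walk, Push, Walk): Side A can switch to Bluff (16 → 17). Not NE.
(Walk, Push, Bluff): Side A can switch to Bluff (9 → 18). Not NE.
(Walk, Walk, Walk): Mediator can switch to Bluff (4 → 18). Not NE.
(Walk, Walk, Bluff): Side A can switch to Bluff (5 → 13). Not NE.
(Bluff, Push, Walk): Side A gets 17, best alternative 16; Side B gets 9, best alternative 6; Mediator gets 13, best alternative 2. No profitable deviation — NE.
(Bluff, Push, Bluff): Side B can switch to Walk (7 → 14). Not NE.
(Bluff, Walk, Walk): Side A can switch to Walk (3 → 5). Not NE.
(Bluff, Walk, Bluff): Mediator can switch to Walk (5 → 7). Not NE.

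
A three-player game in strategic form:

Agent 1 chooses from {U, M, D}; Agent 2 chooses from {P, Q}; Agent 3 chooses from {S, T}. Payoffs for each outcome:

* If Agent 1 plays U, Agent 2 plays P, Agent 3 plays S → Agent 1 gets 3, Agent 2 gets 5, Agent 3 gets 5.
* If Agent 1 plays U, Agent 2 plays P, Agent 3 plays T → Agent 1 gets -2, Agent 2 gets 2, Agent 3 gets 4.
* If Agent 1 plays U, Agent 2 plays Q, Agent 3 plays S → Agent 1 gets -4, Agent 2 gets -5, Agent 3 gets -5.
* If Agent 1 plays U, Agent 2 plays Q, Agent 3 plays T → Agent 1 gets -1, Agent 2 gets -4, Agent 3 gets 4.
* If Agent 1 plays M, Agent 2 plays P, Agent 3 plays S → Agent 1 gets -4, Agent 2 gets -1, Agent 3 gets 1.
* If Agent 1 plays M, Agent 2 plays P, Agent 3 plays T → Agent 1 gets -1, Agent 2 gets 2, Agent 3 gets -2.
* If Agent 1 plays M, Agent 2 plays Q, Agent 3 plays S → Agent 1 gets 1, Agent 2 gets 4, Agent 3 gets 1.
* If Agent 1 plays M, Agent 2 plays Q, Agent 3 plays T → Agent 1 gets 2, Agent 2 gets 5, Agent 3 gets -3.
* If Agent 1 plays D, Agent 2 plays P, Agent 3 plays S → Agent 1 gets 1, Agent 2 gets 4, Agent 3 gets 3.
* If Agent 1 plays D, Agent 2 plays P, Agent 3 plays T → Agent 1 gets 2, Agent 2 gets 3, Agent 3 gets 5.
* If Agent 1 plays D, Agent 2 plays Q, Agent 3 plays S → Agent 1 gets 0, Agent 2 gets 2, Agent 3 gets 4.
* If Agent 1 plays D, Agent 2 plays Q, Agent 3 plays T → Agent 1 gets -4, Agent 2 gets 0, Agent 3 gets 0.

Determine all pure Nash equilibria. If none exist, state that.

Agent 1 against (P, S): payoffs 3, -4, 1 → best response U.
Agent 1 against (P, T): payoffs -2, -1, 2 → best response D.
Agent 1 against (Q, S): payoffs -4, 1, 0 → best response M.
Agent 1 against (Q, T): payoffs -1, 2, -4 → best response M.
Agent 2 against (U, S): payoffs 5, -5 → best response P.
Agent 2 against (U, T): payoffs 2, -4 → best response P.
Agent 2 against (M, S): payoffs -1, 4 → best response Q.
Agent 2 against (M, T): payoffs 2, 5 → best response Q.
Agent 2 against (D, S): payoffs 4, 2 → best response P.
Agent 2 against (D, T): payoffs 3, 0 → best response P.
Agent 3 against (U, P): payoffs 5, 4 → best response S.
Agent 3 against (U, Q): payoffs -5, 4 → best response T.
Agent 3 against (M, P): payoffs 1, -2 → best response S.
Agent 3 against (M, Q): payoffs 1, -3 → best response S.
Agent 3 against (D, P): payoffs 3, 5 → best response T.
Agent 3 against (D, Q): payoffs 4, 0 → best response S.
Mutual best responses: (U, P, S); (M, Q, S); (D, P, T).

(U, P, S), (M, Q, S), (D, P, T)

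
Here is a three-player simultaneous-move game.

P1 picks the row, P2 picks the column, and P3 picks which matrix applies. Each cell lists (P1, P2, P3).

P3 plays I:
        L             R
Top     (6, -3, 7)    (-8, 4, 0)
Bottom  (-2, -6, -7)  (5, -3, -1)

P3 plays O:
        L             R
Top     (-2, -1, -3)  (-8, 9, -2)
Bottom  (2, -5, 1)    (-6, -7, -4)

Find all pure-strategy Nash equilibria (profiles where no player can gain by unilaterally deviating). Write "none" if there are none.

The pure Nash equilibria are (Bottom, L, O) and (Bottom, R, I).

(Top, L, I): P2 can switch to R (-3 → 4). Not NE.
(Top, L, O): P1 can switch to Bottom (-2 → 2). Not NE.
(Top, R, I): P1 can switch to Bottom (-8 → 5). Not NE.
(Top, R, O): P1 can switch to Bottom (-8 → -6). Not NE.
(Bottom, L, I): P1 can switch to Top (-2 → 6). Not NE.
(Bottom, L, O): P1 gets 2, best alternative -2; P2 gets -5, best alternative -7; P3 gets 1, best alternative -7. No profitable deviation — NE.
(Bottom, R, I): P1 gets 5, best alternative -8; P2 gets -3, best alternative -6; P3 gets -1, best alternative -4. No profitable deviation — NE.
(Bottom, R, O): P2 can switch to L (-7 → -5). Not NE.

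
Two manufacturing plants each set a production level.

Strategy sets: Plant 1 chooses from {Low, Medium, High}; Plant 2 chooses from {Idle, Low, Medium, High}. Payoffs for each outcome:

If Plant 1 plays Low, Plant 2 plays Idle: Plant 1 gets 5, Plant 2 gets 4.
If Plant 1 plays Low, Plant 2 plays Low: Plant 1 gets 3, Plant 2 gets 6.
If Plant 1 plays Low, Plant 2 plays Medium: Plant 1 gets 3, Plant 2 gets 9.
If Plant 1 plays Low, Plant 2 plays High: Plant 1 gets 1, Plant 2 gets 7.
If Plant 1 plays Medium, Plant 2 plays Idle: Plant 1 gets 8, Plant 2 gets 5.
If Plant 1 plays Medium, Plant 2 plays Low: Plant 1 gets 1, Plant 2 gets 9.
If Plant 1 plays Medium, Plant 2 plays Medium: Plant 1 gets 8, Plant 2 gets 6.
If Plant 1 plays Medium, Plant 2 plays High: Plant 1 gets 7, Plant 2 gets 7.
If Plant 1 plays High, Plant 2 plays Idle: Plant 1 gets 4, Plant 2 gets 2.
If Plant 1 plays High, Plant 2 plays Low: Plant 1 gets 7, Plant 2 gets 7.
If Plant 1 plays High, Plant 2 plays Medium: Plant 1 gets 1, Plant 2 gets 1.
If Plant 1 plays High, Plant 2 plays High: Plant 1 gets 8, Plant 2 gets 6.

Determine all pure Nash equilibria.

The unique pure-strategy Nash equilibrium is (High, Low).

Plant 1 against Idle: payoffs 5, 8, 4 → best response Medium.
Plant 1 against Low: payoffs 3, 1, 7 → best response High.
Plant 1 against Medium: payoffs 3, 8, 1 → best response Medium.
Plant 1 against High: payoffs 1, 7, 8 → best response High.
Plant 2 against Low: payoffs 4, 6, 9, 7 → best response Medium.
Plant 2 against Medium: payoffs 5, 9, 6, 7 → best response Low.
Plant 2 against High: payoffs 2, 7, 1, 6 → best response Low.
Mutual best responses: (High, Low).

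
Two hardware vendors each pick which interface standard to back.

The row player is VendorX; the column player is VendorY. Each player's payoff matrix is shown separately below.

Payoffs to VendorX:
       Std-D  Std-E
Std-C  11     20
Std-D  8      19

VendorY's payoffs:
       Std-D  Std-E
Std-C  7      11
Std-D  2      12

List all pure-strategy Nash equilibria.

Pure NE: (Std-C, Std-E)

Mark each player's best response to every combination of opponents' strategies; a profile where every player is best-responding is a pure Nash equilibrium.
VendorX against Std-D: payoffs 11, 8 → best response Std-C.
VendorX against Std-E: payoffs 20, 19 → best response Std-C.
VendorY against Std-C: payoffs 7, 11 → best response Std-E.
VendorY against Std-D: payoffs 2, 12 → best response Std-E.
Mutual best responses: (Std-C, Std-E).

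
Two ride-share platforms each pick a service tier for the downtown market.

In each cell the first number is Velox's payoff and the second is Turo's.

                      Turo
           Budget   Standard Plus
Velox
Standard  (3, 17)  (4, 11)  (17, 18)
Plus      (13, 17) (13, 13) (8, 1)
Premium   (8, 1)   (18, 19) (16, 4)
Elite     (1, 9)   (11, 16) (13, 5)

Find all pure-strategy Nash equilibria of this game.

Pure-strategy Nash equilibria: (Standard, Plus); (Plus, Budget); (Premium, Standard)

Velox against Budget: payoffs 3, 13, 8, 1 → best response Plus.
Velox against Standard: payoffs 4, 13, 18, 11 → best response Premium.
Velox against Plus: payoffs 17, 8, 16, 13 → best response Standard.
Turo against Standard: payoffs 17, 11, 18 → best response Plus.
Turo against Plus: payoffs 17, 13, 1 → best response Budget.
Turo against Premium: payoffs 1, 19, 4 → best response Standard.
Turo against Elite: payoffs 9, 16, 5 → best response Standard.
Mutual best responses: (Standard, Plus); (Plus, Budget); (Premium, Standard).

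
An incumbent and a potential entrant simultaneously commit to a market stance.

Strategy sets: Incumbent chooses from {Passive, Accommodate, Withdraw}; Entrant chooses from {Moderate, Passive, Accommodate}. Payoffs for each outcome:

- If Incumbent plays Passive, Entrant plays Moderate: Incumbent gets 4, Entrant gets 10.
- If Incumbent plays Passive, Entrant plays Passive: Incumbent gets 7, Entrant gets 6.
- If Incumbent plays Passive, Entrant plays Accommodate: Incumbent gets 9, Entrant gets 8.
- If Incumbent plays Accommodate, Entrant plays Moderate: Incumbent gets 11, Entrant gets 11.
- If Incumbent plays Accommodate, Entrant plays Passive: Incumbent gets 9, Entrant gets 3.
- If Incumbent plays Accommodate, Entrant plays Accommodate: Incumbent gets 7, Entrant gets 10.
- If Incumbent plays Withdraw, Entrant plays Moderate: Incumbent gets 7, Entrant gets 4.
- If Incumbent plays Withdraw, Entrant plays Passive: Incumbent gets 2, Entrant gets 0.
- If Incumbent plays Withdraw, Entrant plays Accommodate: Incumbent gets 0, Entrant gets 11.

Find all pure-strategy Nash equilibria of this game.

(Accommodate, Moderate)

Incumbent against Moderate: payoffs 4, 11, 7 → best response Accommodate.
Incumbent against Passive: payoffs 7, 9, 2 → best response Accommodate.
Incumbent against Accommodate: payoffs 9, 7, 0 → best response Passive.
Entrant against Passive: payoffs 10, 6, 8 → best response Moderate.
Entrant against Accommodate: payoffs 11, 3, 10 → best response Moderate.
Entrant against Withdraw: payoffs 4, 0, 11 → best response Accommodate.
Mutual best responses: (Accommodate, Moderate).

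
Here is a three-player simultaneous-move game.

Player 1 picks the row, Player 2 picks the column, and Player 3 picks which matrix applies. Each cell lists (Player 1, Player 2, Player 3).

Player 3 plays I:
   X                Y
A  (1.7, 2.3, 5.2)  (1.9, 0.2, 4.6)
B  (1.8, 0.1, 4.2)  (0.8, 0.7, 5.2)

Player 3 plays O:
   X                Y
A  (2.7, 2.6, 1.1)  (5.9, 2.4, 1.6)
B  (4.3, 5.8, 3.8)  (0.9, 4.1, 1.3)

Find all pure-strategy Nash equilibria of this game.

No pure-strategy Nash equilibrium.

For each strategy profile, look for a profitable unilateral deviation.
(A, X, I): Player 1 can switch to B (1.7 → 1.8). Not NE.
(A, X, O): Player 1 can switch to B (2.7 → 4.3). Not NE.
(A, Y, I): Player 2 can switch to X (0.2 → 2.3). Not NE.
(A, Y, O): Player 2 can switch to X (2.4 → 2.6). Not NE.
(B, X, I): Player 2 can switch to Y (0.1 → 0.7). Not NE.
(B, X, O): Player 3 can switch to I (3.8 → 4.2). Not NE.
(B, Y, I): Player 1 can switch to A (0.8 → 1.9). Not NE.
(B, Y, O): Player 1 can switch to A (0.9 → 5.9). Not NE.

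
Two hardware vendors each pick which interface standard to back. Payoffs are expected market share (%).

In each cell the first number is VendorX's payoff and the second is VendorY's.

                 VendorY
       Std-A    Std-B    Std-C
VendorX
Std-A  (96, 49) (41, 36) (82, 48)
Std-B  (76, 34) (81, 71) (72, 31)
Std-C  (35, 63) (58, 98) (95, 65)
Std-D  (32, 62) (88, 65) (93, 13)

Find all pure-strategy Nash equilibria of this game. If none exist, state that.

Pure-strategy Nash equilibria: (Std-A, Std-A) and (Std-D, Std-B)

VendorX against Std-A: payoffs 96, 76, 35, 32 → best response Std-A.
VendorX against Std-B: payoffs 41, 81, 58, 88 → best response Std-D.
VendorX against Std-C: payoffs 82, 72, 95, 93 → best response Std-C.
VendorY against Std-A: payoffs 49, 36, 48 → best response Std-A.
VendorY against Std-B: payoffs 34, 71, 31 → best response Std-B.
VendorY against Std-C: payoffs 63, 98, 65 → best response Std-B.
VendorY against Std-D: payoffs 62, 65, 13 → best response Std-B.
Mutual best responses: (Std-A, Std-A); (Std-D, Std-B).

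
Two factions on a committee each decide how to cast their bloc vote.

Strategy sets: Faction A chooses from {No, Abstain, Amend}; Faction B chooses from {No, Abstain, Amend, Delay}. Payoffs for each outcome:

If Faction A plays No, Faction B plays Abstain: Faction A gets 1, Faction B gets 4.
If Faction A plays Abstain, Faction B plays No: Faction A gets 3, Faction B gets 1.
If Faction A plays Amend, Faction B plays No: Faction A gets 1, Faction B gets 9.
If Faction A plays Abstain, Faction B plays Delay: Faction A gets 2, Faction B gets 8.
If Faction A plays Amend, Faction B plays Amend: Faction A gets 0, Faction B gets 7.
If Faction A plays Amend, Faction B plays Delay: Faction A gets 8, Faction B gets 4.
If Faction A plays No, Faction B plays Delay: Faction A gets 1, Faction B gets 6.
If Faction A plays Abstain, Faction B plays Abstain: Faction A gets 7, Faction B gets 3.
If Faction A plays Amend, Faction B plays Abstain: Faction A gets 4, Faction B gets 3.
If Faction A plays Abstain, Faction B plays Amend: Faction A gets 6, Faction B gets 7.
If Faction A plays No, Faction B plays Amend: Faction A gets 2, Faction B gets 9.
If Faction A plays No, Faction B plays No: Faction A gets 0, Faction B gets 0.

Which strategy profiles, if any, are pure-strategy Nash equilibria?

Faction A against No: payoffs 0, 3, 1 → best response Abstain.
Faction A against Abstain: payoffs 1, 7, 4 → best response Abstain.
Faction A against Amend: payoffs 2, 6, 0 → best response Abstain.
Faction A against Delay: payoffs 1, 2, 8 → best response Amend.
Faction B against No: payoffs 0, 4, 9, 6 → best response Amend.
Faction B against Abstain: payoffs 1, 3, 7, 8 → best response Delay.
Faction B against Amend: payoffs 9, 3, 7, 4 → best response No.
No profile is a mutual best response for all players.

There is no pure-strategy Nash equilibrium.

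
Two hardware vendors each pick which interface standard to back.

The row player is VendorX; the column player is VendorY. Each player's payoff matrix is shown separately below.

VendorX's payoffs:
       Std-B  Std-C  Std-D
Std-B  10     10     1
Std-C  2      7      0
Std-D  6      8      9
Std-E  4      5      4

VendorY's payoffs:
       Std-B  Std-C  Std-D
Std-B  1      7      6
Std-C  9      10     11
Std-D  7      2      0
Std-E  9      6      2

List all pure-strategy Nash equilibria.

Check each profile: it is a Nash equilibrium iff no player can strictly gain by switching unilaterally.
(Std-B, Std-B): VendorY can switch to Std-C (1 → 7). Not NE.
(Std-B, Std-C): VendorX gets 10, best alternative 8; VendorY gets 7, best alternative 6. No profitable deviation — NE.
(Std-B, Std-D): VendorX can switch to Std-D (1 → 9). Not NE.
(Std-C, Std-B): VendorX can switch to Std-B (2 → 10). Not NE.
(Std-C, Std-C): VendorX can switch to Std-B (7 → 10). Not NE.
(Std-C, Std-D): VendorX can switch to Std-B (0 → 1). Not NE.
(Std-D, Std-B): VendorX can switch to Std-B (6 → 10). Not NE.
(Std-D, Std-C): VendorX can switch to Std-B (8 → 10). Not NE.
(Std-D, Std-D): VendorY can switch to Std-B (0 → 7). Not NE.
(The remaining 3 profiles each have a profitable deviation by the same check.)

The unique pure-strategy Nash equilibrium is (Std-B, Std-C).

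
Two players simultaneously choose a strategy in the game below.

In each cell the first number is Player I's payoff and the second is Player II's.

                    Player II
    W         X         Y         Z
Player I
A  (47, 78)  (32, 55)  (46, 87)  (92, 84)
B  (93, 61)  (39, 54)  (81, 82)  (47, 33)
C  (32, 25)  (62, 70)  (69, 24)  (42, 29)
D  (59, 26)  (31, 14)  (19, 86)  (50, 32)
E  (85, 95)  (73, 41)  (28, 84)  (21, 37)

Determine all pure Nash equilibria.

(A, W): Player I can switch to B (47 → 93). Not NE.
(A, X): Player I can switch to B (32 → 39). Not NE.
(A, Y): Player I can switch to B (46 → 81). Not NE.
(A, Z): Player II can switch to Y (84 → 87). Not NE.
(B, W): Player II can switch to Y (61 → 82). Not NE.
(B, X): Player I can switch to C (39 → 62). Not NE.
(B, Y): Player I gets 81, best alternative 69; Player II gets 82, best alternative 61. No profitable deviation — NE.
(B, Z): Player I can switch to A (47 → 92). Not NE.
(C, W): Player I can switch to A (32 → 47). Not NE.
(The remaining 11 profiles each have a profitable deviation by the same check.)

The unique pure-strategy Nash equilibrium is (B, Y).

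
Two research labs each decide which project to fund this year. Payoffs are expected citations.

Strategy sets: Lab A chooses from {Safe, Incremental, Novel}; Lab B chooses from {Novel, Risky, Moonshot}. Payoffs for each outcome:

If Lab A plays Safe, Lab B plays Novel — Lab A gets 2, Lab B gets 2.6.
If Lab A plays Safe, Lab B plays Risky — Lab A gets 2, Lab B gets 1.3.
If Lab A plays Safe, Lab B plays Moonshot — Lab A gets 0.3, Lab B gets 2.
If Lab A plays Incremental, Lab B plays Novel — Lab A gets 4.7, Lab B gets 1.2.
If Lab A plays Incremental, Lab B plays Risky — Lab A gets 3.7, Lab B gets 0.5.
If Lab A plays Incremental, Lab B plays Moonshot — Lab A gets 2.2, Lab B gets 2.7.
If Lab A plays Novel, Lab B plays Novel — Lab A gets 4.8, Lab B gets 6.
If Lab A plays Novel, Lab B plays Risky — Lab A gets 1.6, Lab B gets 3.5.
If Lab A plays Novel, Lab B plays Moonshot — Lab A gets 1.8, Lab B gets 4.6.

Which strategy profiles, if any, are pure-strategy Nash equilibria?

(Incremental, Moonshot), (Novel, Novel)

(Safe, Novel): Lab A can switch to Incremental (2 → 4.7). Not NE.
(Safe, Risky): Lab A can switch to Incremental (2 → 3.7). Not NE.
(Safe, Moonshot): Lab A can switch to Incremental (0.3 → 2.2). Not NE.
(Incremental, Novel): Lab A can switch to Novel (4.7 → 4.8). Not NE.
(Incremental, Risky): Lab B can switch to Novel (0.5 → 1.2). Not NE.
(Incremental, Moonshot): Lab A gets 2.2, best alternative 1.8; Lab B gets 2.7, best alternative 1.2. No profitable deviation — NE.
(Novel, Novel): Lab A gets 4.8, best alternative 4.7; Lab B gets 6, best alternative 4.6. No profitable deviation — NE.
(Novel, Risky): Lab A can switch to Safe (1.6 → 2). Not NE.
(The remaining 1 profile has a profitable deviation by the same check.)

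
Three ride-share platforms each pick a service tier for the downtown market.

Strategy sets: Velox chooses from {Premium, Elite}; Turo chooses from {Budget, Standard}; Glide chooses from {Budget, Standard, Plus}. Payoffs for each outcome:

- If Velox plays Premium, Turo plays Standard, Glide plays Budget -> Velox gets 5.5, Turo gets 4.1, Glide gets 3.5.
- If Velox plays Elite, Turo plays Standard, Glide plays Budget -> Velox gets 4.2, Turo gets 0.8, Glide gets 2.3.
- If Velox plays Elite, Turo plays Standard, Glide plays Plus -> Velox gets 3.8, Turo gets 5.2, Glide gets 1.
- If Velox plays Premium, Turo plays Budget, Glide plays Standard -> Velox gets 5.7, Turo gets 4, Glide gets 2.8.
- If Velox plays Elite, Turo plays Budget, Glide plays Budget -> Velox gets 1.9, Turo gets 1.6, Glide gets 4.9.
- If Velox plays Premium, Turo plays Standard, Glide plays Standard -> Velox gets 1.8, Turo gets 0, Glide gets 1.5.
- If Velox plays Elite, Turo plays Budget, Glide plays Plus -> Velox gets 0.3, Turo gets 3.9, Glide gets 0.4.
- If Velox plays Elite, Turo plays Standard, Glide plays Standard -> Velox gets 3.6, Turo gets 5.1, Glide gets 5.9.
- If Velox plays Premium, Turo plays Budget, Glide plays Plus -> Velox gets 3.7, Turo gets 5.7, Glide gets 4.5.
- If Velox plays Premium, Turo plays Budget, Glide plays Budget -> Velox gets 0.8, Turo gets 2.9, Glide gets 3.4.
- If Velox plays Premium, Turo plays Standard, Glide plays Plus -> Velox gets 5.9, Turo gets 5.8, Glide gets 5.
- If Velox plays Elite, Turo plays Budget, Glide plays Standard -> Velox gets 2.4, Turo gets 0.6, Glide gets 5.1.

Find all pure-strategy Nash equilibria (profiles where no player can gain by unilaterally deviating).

(Premium, Standard, Plus); (Elite, Standard, Standard)

(Premium, Budget, Budget): Velox can switch to Elite (0.8 → 1.9). Not NE.
(Premium, Budget, Standard): Glide can switch to Budget (2.8 → 3.4). Not NE.
(Premium, Budget, Plus): Turo can switch to Standard (5.7 → 5.8). Not NE.
(Premium, Standard, Budget): Glide can switch to Plus (3.5 → 5). Not NE.
(Premium, Standard, Standard): Velox can switch to Elite (1.8 → 3.6). Not NE.
(Premium, Standard, Plus): Velox gets 5.9, best alternative 3.8; Turo gets 5.8, best alternative 5.7; Glide gets 5, best alternative 3.5. No profitable deviation — NE.
(Elite, Budget, Budget): Glide can switch to Standard (4.9 → 5.1). Not NE.
(Elite, Budget, Standard): Velox can switch to Premium (2.4 → 5.7). Not NE.
(Elite, Budget, Plus): Velox can switch to Premium (0.3 → 3.7). Not NE.
(Elite, Standard, Budget): Velox can switch to Premium (4.2 → 5.5). Not NE.
(Elite, Standard, Standard): Velox gets 3.6, best alternative 1.8; Turo gets 5.1, best alternative 0.6; Glide gets 5.9, best alternative 2.3. No profitable deviation — NE.
(Elite, Standard, Plus): Velox can switch to Premium (3.8 → 5.9). Not NE.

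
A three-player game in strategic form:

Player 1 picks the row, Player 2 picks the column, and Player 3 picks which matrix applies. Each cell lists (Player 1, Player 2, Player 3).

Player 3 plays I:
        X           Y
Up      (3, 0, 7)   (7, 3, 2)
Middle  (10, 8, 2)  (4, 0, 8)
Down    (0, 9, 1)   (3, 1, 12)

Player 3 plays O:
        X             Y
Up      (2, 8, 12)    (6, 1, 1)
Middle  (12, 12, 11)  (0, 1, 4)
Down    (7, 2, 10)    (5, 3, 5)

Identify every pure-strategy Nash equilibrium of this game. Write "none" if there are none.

The pure Nash equilibria are (Up, Y, I) and (Middle, X, O).

For each player, find the best response to each opponent profile; mutual best responses are the pure NE.
Player 1 against (X, I): payoffs 3, 10, 0 → best response Middle.
Player 1 against (X, O): payoffs 2, 12, 7 → best response Middle.
Player 1 against (Y, I): payoffs 7, 4, 3 → best response Up.
Player 1 against (Y, O): payoffs 6, 0, 5 → best response Up.
Player 2 against (Up, I): payoffs 0, 3 → best response Y.
Player 2 against (Up, O): payoffs 8, 1 → best response X.
Player 2 against (Middle, I): payoffs 8, 0 → best response X.
Player 2 against (Middle, O): payoffs 12, 1 → best response X.
Player 2 against (Down, I): payoffs 9, 1 → best response X.
Player 2 against (Down, O): payoffs 2, 3 → best response Y.
Player 3 against (Up, X): payoffs 7, 12 → best response O.
Player 3 against (Up, Y): payoffs 2, 1 → best response I.
Player 3 against (Middle, X): payoffs 2, 11 → best response O.
Player 3 against (Middle, Y): payoffs 8, 4 → best response I.
Player 3 against (Down, X): payoffs 1, 10 → best response O.
Player 3 against (Down, Y): payoffs 12, 5 → best response I.
Mutual best responses: (Up, Y, I); (Middle, X, O).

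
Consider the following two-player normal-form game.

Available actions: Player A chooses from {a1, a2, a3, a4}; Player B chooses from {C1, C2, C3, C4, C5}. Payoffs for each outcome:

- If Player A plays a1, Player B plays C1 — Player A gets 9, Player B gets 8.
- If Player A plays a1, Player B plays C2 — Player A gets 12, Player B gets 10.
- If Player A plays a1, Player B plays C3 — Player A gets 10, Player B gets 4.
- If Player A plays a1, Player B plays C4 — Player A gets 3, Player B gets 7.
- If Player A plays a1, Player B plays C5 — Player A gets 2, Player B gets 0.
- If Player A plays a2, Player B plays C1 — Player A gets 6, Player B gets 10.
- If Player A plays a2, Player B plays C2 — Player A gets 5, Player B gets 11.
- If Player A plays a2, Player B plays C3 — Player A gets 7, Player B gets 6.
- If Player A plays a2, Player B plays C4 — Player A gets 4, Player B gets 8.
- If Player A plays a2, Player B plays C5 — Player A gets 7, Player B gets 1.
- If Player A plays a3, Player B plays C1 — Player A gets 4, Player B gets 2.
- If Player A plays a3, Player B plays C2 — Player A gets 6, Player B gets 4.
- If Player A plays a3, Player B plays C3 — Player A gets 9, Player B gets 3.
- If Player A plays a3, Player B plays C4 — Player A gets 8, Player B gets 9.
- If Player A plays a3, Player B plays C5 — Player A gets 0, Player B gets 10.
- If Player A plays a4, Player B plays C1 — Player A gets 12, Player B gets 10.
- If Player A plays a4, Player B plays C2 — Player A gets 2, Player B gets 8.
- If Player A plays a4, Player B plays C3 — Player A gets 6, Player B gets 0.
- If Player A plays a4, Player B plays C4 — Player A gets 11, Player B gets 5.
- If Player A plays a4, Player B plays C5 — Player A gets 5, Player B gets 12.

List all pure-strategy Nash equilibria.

Player A against C1: payoffs 9, 6, 4, 12 → best response a4.
Player A against C2: payoffs 12, 5, 6, 2 → best response a1.
Player A against C3: payoffs 10, 7, 9, 6 → best response a1.
Player A against C4: payoffs 3, 4, 8, 11 → best response a4.
Player A against C5: payoffs 2, 7, 0, 5 → best response a2.
Player B against a1: payoffs 8, 10, 4, 7, 0 → best response C2.
Player B against a2: payoffs 10, 11, 6, 8, 1 → best response C2.
Player B against a3: payoffs 2, 4, 3, 9, 10 → best response C5.
Player B against a4: payoffs 10, 8, 0, 5, 12 → best response C5.
Mutual best responses: (a1, C2).

The unique pure-strategy Nash equilibrium is (a1, C2).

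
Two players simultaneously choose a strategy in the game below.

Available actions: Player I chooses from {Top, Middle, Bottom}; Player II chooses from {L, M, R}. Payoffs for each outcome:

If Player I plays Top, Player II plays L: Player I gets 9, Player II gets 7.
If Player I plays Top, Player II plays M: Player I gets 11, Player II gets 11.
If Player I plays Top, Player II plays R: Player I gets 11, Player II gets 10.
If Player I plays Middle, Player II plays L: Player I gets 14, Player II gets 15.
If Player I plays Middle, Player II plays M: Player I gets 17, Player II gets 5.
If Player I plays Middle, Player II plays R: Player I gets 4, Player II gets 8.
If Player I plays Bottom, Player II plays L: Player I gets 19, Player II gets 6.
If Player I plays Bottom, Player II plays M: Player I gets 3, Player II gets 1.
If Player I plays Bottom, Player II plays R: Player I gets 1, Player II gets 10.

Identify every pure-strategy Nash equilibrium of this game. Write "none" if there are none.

There is no pure-strategy Nash equilibrium.

Player I against L: payoffs 9, 14, 19 → best response Bottom.
Player I against M: payoffs 11, 17, 3 → best response Middle.
Player I against R: payoffs 11, 4, 1 → best response Top.
Player II against Top: payoffs 7, 11, 10 → best response M.
Player II against Middle: payoffs 15, 5, 8 → best response L.
Player II against Bottom: payoffs 6, 1, 10 → best response R.
No profile is a mutual best response for all players.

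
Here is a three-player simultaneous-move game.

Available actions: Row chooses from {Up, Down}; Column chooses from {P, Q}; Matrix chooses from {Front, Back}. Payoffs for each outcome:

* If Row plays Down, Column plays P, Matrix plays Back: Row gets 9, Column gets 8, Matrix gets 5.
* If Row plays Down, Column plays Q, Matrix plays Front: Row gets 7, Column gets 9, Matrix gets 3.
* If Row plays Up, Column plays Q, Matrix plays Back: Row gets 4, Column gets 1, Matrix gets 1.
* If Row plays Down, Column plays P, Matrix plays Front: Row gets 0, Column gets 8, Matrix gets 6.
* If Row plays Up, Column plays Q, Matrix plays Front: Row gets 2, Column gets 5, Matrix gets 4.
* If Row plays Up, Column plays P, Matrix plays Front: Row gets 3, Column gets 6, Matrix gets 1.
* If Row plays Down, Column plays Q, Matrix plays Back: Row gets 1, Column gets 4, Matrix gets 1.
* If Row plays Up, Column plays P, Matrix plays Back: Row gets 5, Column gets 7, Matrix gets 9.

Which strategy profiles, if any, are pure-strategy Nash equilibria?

The unique pure-strategy Nash equilibrium is (Down, Q, Front).

For each strategy profile, look for a profitable unilateral deviation.
(Up, P, Front): Matrix can switch to Back (1 → 9). Not NE.
(Up, P, Back): Row can switch to Down (5 → 9). Not NE.
(Up, Q, Front): Row can switch to Down (2 → 7). Not NE.
(Up, Q, Back): Column can switch to P (1 → 7). Not NE.
(Down, P, Front): Row can switch to Up (0 → 3). Not NE.
(Down, P, Back): Matrix can switch to Front (5 → 6). Not NE.
(Down, Q, Front): Row gets 7, best alternative 2; Column gets 9, best alternative 8; Matrix gets 3, best alternative 1. No profitable deviation — NE.
(Down, Q, Back): Row can switch to Up (1 → 4). Not NE.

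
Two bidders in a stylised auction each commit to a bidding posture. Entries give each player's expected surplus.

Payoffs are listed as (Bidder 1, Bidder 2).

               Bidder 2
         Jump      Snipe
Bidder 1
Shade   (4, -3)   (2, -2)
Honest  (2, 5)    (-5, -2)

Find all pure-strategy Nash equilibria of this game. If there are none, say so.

(Shade, Snipe)

Bidder 1 against Jump: payoffs 4, 2 → best response Shade.
Bidder 1 against Snipe: payoffs 2, -5 → best response Shade.
Bidder 2 against Shade: payoffs -3, -2 → best response Snipe.
Bidder 2 against Honest: payoffs 5, -2 → best response Jump.
Mutual best responses: (Shade, Snipe).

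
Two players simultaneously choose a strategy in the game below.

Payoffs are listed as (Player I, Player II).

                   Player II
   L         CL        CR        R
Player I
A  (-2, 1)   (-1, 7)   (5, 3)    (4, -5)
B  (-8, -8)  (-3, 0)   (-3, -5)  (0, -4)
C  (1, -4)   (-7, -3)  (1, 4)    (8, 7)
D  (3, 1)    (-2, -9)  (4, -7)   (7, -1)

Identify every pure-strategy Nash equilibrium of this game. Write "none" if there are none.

Player I against L: payoffs -2, -8, 1, 3 → best response D.
Player I against CL: payoffs -1, -3, -7, -2 → best response A.
Player I against CR: payoffs 5, -3, 1, 4 → best response A.
Player I against R: payoffs 4, 0, 8, 7 → best response C.
Player II against A: payoffs 1, 7, 3, -5 → best response CL.
Player II against B: payoffs -8, 0, -5, -4 → best response CL.
Player II against C: payoffs -4, -3, 4, 7 → best response R.
Player II against D: payoffs 1, -9, -7, -1 → best response L.
Mutual best responses: (A, CL); (C, R); (D, L).

Pure-strategy Nash equilibria: (A, CL); (C, R); (D, L)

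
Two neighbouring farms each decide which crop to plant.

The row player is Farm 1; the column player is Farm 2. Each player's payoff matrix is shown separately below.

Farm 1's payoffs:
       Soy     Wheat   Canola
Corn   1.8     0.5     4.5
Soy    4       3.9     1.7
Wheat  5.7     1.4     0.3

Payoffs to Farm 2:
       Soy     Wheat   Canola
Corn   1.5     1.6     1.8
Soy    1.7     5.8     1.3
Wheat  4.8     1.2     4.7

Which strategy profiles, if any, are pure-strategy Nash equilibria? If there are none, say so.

(Corn, Canola), (Soy, Wheat), (Wheat, Soy)

For each strategy profile, look for a profitable unilateral deviation.
(Corn, Soy): Farm 1 can switch to Soy (1.8 → 4). Not NE.
(Corn, Wheat): Farm 1 can switch to Soy (0.5 → 3.9). Not NE.
(Corn, Canola): Farm 1 gets 4.5, best alternative 1.7; Farm 2 gets 1.8, best alternative 1.6. No profitable deviation — NE.
(Soy, Soy): Farm 1 can switch to Wheat (4 → 5.7). Not NE.
(Soy, Wheat): Farm 1 gets 3.9, best alternative 1.4; Farm 2 gets 5.8, best alternative 1.7. No profitable deviation — NE.
(Soy, Canola): Farm 1 can switch to Corn (1.7 → 4.5). Not NE.
(Wheat, Soy): Farm 1 gets 5.7, best alternative 4; Farm 2 gets 4.8, best alternative 4.7. No profitable deviation — NE.
(Wheat, Wheat): Farm 1 can switch to Soy (1.4 → 3.9). Not NE.
(Wheat, Canola): Farm 1 can switch to Corn (0.3 → 4.5). Not NE.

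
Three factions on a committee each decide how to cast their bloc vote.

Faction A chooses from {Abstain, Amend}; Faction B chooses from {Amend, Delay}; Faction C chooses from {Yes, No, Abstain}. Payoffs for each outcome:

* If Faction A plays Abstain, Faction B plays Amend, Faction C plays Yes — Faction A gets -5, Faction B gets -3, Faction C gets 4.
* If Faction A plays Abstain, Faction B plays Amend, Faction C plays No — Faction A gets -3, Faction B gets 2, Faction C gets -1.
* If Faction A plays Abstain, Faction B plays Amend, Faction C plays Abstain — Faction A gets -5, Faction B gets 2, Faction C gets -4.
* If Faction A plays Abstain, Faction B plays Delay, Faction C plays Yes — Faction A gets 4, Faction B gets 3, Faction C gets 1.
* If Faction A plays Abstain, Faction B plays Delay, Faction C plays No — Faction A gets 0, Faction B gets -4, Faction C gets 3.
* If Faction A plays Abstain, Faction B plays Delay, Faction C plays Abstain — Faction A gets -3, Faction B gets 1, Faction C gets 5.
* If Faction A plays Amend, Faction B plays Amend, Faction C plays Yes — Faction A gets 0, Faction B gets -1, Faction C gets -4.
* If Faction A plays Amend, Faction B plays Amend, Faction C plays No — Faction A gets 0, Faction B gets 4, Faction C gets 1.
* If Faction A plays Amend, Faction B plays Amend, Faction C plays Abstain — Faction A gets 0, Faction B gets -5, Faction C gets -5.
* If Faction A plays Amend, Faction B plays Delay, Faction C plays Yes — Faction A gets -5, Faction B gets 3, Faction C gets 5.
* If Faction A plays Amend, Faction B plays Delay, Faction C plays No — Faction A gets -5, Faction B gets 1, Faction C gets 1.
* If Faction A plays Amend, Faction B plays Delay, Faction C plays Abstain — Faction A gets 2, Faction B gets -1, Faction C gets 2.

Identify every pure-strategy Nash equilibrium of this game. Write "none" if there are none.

(Amend, Amend, No)

Mark each player's best response to every combination of opponents' strategies; a profile where every player is best-responding is a pure Nash equilibrium.
Faction A against (Amend, Yes): payoffs -5, 0 → best response Amend.
Faction A against (Amend, No): payoffs -3, 0 → best response Amend.
Faction A against (Amend, Abstain): payoffs -5, 0 → best response Amend.
Faction A against (Delay, Yes): payoffs 4, -5 → best response Abstain.
Faction A against (Delay, No): payoffs 0, -5 → best response Abstain.
Faction A against (Delay, Abstain): payoffs -3, 2 → best response Amend.
Faction B against (Abstain, Yes): payoffs -3, 3 → best response Delay.
Faction B against (Abstain, No): payoffs 2, -4 → best response Amend.
Faction B against (Abstain, Abstain): payoffs 2, 1 → best response Amend.
Faction B against (Amend, Yes): payoffs -1, 3 → best response Delay.
Faction B against (Amend, No): payoffs 4, 1 → best response Amend.
Faction B against (Amend, Abstain): payoffs -5, -1 → best response Delay.
Faction C against (Abstain, Amend): payoffs 4, -1, -4 → best response Yes.
Faction C against (Abstain, Delay): payoffs 1, 3, 5 → best response Abstain.
Faction C against (Amend, Amend): payoffs -4, 1, -5 → best response No.
Faction C against (Amend, Delay): payoffs 5, 1, 2 → best response Yes.
Mutual best responses: (Amend, Amend, No).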